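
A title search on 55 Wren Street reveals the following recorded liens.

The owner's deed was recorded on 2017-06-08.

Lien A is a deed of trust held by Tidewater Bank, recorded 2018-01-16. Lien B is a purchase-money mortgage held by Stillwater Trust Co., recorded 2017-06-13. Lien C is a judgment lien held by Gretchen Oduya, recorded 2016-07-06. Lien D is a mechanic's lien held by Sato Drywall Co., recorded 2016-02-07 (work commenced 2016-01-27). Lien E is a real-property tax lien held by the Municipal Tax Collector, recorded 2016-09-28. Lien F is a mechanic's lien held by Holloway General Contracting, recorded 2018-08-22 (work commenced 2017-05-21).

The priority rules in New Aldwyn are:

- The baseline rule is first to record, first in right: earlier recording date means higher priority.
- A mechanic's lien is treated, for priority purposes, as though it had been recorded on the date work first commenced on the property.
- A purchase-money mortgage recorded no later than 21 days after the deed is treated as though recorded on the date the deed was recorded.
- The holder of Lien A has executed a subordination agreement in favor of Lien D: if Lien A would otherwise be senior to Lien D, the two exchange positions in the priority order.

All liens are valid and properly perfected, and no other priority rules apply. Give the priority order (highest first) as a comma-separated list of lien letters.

D, C, E, F, B, A

First, effective dates: B was recorded within the 21-day window, so its effective date is the deed date 2017-06-08; D's effective date is 2016-01-27, when work began; F is treated as recorded 2017-05-21, the work-commencement date.
By effective date, earliest first: D (2016-01-27), C (2016-07-06), E (2016-09-28), F (2017-05-21), B (2017-06-08), A (2018-01-16).
Since A is not senior to D, the subordination leaves the order unchanged.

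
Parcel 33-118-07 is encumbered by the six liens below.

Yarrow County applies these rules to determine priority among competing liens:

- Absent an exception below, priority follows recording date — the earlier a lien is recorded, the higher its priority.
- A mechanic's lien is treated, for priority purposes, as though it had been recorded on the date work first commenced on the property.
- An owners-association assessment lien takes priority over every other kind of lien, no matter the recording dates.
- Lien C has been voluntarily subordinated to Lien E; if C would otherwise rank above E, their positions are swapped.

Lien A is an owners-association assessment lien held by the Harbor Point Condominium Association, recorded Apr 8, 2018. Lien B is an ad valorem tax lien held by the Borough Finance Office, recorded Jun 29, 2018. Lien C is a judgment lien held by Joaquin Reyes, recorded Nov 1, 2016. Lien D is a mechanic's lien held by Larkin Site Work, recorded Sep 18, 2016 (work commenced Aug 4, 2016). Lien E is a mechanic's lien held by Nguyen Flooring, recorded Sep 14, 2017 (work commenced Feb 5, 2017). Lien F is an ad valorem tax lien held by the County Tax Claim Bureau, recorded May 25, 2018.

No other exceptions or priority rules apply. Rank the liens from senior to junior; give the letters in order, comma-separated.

Effective dates: D's effective date is Aug 4, 2016, when work began; E's effective date is Feb 5, 2017, when work began.
As an owners-association assessment lien, A is senior to every other lien.
Among the remaining liens, by effective date: D (Aug 4, 2016), C (Nov 1, 2016), E (Feb 5, 2017), F (May 25, 2018), B (Jun 29, 2018).
C is senior to E before the subordination, so the two trade places.

A, D, E, C, F, B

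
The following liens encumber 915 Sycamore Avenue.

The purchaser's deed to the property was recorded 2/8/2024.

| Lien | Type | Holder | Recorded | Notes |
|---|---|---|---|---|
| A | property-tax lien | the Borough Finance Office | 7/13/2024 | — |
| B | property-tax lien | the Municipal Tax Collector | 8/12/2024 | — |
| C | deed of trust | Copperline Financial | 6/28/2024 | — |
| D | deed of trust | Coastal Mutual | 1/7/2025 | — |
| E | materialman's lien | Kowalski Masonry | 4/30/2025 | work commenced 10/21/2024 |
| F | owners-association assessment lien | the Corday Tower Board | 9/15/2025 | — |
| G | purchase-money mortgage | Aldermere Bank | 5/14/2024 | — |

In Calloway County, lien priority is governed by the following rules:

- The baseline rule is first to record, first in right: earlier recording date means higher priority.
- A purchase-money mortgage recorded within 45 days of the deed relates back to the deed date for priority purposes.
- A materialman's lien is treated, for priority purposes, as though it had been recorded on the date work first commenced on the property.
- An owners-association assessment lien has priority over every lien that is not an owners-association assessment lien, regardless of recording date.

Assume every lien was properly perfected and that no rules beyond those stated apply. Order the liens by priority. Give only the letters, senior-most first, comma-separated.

F, G, C, A, B, E, D

Effective dates after the stated exceptions: E is treated as recorded 10/21/2024, the work-commencement date; G was recorded 96 days after the deed — beyond 45 days — so no relation-back applies.
F is an owners-association assessment lien, so it outranks all other liens regardless of date.
Remaining liens by effective date: G (5/14/2024), C (6/28/2024), A (7/13/2024), B (8/12/2024), E (10/21/2024), D (1/7/2025).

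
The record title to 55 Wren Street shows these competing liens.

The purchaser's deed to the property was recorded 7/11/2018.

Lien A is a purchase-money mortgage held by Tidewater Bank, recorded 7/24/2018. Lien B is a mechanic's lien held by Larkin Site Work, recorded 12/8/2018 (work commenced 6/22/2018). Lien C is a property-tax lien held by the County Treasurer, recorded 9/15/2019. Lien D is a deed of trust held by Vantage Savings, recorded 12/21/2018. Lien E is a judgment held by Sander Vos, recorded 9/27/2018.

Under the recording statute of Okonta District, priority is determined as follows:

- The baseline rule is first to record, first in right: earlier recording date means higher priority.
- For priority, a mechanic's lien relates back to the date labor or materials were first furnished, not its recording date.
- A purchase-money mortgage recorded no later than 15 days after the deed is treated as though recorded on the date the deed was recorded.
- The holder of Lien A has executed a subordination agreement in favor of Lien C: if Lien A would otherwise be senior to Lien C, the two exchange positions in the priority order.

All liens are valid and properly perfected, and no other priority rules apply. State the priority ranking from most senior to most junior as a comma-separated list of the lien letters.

First, effective dates: A relates back to the deed date 7/11/2018; B's effective date is 6/22/2018, when work began.
Ordering by effective date: B (6/22/2018), A (7/11/2018), E (9/27/2018), D (12/21/2018), C (9/15/2019).
Because A would otherwise rank above C, the subordination swaps them.

B, C, E, D, A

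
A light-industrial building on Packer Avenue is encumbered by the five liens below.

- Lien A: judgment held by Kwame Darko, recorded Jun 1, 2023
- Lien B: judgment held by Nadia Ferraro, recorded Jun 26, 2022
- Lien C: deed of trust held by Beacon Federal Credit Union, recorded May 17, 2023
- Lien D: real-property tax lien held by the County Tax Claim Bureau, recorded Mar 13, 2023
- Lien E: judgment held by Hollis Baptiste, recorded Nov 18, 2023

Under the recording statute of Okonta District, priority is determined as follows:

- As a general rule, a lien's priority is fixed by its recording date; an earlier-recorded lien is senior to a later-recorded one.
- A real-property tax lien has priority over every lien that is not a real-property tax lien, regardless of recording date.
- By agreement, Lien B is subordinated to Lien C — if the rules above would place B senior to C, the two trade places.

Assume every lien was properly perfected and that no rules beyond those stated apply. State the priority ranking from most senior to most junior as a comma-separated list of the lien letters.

D, C, B, A, E

D is a real-property tax lien and takes priority over every other lien.
Among the remaining liens, by effective date: B (Jun 26, 2022), C (May 17, 2023), A (Jun 1, 2023), E (Nov 18, 2023).
Because B would otherwise rank above C, the subordination swaps them.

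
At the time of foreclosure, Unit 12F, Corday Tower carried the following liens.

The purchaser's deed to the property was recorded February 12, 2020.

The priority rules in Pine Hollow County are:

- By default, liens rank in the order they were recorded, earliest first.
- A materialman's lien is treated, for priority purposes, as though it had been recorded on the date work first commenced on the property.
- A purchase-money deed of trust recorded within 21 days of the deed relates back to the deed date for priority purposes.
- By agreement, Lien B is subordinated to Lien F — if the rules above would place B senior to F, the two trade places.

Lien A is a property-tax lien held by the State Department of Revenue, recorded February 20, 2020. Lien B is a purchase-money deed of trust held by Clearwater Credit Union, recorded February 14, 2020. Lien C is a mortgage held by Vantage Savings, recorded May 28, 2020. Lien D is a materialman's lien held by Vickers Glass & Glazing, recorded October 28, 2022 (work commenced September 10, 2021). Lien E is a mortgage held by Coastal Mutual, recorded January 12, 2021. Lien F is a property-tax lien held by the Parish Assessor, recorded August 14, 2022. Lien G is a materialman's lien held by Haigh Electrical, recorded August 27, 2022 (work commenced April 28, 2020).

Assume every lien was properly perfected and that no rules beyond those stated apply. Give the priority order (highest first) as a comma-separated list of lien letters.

Adjusting effective dates: B was recorded within the 21-day window, so its effective date is the deed date February 12, 2020; D's effective date is September 10, 2021, when work began; G is treated as recorded April 28, 2020, the work-commencement date.
Ordering by effective date: B (February 12, 2020), A (February 20, 2020), G (April 28, 2020), C (May 28, 2020), E (January 12, 2021), D (September 10, 2021), F (August 14, 2022).
Because B would otherwise rank above F, the subordination swaps them.

F, A, G, C, E, D, B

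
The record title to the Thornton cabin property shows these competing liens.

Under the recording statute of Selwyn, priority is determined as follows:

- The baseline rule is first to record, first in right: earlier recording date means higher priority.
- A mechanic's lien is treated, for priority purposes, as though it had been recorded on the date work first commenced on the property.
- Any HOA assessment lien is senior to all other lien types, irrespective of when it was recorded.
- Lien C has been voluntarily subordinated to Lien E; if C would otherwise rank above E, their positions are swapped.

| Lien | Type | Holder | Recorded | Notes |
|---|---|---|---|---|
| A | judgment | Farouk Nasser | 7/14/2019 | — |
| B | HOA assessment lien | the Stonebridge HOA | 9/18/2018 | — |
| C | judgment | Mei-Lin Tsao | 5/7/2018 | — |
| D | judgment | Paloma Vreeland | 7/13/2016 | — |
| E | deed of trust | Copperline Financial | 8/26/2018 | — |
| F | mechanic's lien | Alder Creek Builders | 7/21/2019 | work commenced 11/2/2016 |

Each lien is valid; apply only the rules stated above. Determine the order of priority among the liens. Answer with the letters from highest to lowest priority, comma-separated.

B, D, F, E, C, A

Effective dates after the stated exceptions: F relates back to 11/2/2016 (work commenced).
B is an HOA assessment lien, so it outranks all other liens regardless of date.
Remaining liens by effective date: D (7/13/2016), F (11/2/2016), C (5/7/2018), E (8/26/2018), A (7/14/2019).
Because C would otherwise rank above E, the subordination swaps them.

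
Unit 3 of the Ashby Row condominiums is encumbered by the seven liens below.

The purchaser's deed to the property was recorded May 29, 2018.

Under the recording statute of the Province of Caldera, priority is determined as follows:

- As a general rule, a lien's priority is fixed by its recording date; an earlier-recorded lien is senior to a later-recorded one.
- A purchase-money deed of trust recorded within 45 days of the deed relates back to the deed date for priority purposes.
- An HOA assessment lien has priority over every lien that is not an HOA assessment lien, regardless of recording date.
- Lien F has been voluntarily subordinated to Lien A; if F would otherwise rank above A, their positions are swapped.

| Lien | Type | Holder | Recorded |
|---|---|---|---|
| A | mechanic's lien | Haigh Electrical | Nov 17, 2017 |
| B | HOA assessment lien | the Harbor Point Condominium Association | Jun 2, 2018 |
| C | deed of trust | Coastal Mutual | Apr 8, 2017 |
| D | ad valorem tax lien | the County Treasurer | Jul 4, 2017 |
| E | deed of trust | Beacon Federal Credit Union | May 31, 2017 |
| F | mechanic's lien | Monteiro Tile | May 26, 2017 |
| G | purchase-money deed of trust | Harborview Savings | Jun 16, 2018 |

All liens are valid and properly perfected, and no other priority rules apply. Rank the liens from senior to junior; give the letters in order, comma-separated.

Effective dates: G was recorded within the 45-day window, so its effective date is the deed date May 29, 2018.
B is an HOA assessment lien, so it outranks all other liens regardless of date.
Remaining liens by effective date: C (Apr 8, 2017), F (May 26, 2017), E (May 31, 2017), D (Jul 4, 2017), A (Nov 17, 2017), G (May 29, 2018).
Because F would otherwise rank above A, the subordination swaps them.

B, C, A, E, D, F, G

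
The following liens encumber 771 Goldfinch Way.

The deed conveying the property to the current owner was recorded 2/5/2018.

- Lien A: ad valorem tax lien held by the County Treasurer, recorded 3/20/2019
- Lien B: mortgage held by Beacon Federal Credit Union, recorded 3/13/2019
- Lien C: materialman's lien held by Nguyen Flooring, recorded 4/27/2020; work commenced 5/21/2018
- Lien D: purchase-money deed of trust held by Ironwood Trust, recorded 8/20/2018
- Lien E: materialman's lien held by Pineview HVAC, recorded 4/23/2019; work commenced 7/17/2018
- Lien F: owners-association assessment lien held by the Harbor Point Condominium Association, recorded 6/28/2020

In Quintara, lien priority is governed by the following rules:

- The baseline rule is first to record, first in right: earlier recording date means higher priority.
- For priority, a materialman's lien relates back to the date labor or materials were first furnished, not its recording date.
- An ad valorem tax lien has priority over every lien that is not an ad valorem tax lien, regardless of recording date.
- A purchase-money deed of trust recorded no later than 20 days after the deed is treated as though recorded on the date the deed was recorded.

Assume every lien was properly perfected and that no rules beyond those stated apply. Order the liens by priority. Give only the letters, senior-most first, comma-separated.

A, C, E, D, B, F

Effective dates after the stated exceptions: C relates back to 5/21/2018 (work commenced); D was recorded 196 days after the deed, outside the 20-day window, so it keeps its recording date; E relates back to 7/17/2018 (work commenced).
As an ad valorem tax lien, A is senior to every other lien.
The other liens, earliest effective date first: C (5/21/2018), E (7/17/2018), D (8/20/2018), B (3/13/2019), F (6/28/2020).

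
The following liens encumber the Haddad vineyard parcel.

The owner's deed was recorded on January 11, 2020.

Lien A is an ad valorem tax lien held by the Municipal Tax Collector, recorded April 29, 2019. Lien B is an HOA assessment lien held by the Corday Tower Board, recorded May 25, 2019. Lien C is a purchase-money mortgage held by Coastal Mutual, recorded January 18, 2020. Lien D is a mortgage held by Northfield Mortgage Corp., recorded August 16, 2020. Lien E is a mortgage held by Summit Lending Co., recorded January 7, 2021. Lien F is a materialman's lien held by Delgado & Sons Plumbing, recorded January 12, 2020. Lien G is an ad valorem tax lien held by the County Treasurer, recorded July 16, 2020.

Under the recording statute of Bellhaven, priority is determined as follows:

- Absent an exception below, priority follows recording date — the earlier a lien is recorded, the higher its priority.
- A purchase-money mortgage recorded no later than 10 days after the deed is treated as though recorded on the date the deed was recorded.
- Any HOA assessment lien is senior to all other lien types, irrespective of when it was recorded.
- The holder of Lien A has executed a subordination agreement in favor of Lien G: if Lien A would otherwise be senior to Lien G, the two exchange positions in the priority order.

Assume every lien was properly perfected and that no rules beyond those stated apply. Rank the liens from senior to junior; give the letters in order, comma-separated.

Effective dates: C was recorded within the 10-day window, so its effective date is the deed date January 11, 2020.
As an HOA assessment lien, B is senior to every other lien.
Among the remaining liens, by effective date: A (April 29, 2019), C (January 11, 2020), F (January 12, 2020), G (July 16, 2020), D (August 16, 2020), E (January 7, 2021).
A would otherwise be senior to G, so under the subordination agreement A and G exchange positions.

B, G, C, F, A, D, E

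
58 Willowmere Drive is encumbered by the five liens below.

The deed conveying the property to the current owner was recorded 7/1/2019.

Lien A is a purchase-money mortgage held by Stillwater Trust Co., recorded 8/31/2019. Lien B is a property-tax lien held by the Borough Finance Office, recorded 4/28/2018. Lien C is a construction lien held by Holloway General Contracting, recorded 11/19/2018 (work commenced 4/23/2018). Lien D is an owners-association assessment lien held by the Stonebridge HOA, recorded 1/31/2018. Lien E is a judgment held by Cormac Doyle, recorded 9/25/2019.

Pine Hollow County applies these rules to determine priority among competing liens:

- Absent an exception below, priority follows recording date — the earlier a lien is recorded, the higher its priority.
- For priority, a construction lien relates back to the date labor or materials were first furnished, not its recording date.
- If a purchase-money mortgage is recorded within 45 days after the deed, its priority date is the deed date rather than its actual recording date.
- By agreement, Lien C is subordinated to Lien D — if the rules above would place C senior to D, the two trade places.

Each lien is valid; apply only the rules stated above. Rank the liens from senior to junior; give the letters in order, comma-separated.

D, C, B, A, E

Adjusting effective dates: A was recorded 61 days after the deed, outside the 45-day window, so it keeps its recording date; C's effective date is 4/23/2018, when work began.
Sorted by effective date: D (1/31/2018), C (4/23/2018), B (4/28/2018), A (8/31/2019), E (9/25/2019).
Since C is not senior to D, the subordination leaves the order unchanged.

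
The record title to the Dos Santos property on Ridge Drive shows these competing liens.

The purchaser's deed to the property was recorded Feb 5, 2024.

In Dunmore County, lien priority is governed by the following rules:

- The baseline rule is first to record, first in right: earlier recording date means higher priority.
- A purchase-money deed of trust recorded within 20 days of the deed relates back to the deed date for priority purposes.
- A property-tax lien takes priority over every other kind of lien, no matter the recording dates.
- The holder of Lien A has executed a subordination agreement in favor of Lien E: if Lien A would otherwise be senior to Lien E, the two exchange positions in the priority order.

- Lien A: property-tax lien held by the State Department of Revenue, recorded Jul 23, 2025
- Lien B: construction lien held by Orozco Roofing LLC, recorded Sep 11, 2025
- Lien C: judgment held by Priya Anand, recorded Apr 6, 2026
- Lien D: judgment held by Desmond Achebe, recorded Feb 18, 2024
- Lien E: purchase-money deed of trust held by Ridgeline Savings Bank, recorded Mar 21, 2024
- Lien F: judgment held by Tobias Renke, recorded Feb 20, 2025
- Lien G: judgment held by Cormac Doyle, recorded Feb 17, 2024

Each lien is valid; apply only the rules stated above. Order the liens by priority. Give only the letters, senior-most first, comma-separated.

E, G, D, A, F, B, C

First, effective dates: E was recorded 45 days after the deed, outside the 20-day window, so it keeps its recording date.
A, as a property-tax lien, has superpriority and ranks first.
Among the remaining liens, by effective date: G (Feb 17, 2024), D (Feb 18, 2024), E (Mar 21, 2024), F (Feb 20, 2025), B (Sep 11, 2025), C (Apr 6, 2026).
A is senior to E before the subordination, so the two trade places.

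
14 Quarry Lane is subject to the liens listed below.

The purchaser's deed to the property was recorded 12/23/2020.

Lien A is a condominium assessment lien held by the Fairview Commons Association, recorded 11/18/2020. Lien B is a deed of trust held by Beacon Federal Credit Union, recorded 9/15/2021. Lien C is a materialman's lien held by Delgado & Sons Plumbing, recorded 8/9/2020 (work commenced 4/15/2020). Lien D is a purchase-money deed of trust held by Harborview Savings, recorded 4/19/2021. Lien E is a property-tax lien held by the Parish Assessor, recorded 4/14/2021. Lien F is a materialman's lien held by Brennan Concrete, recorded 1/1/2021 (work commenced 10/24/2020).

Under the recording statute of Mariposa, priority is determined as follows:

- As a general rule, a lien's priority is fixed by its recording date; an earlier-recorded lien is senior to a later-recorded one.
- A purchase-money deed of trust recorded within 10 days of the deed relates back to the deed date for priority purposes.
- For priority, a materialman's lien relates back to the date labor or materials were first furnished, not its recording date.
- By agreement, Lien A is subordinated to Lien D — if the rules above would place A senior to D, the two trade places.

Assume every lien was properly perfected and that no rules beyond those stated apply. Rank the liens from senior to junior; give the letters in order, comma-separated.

Effective dates: C relates back to 4/15/2020 (work commenced); D missed the 10-day window (117 days after the deed), so its recording date stands; F is treated as recorded 10/24/2020, the work-commencement date.
Sorted by effective date: C (4/15/2020), F (10/24/2020), A (11/18/2020), E (4/14/2021), D (4/19/2021), B (9/15/2021).
A would otherwise be senior to D, so under the subordination agreement A and D exchange positions.

C, F, D, E, A, B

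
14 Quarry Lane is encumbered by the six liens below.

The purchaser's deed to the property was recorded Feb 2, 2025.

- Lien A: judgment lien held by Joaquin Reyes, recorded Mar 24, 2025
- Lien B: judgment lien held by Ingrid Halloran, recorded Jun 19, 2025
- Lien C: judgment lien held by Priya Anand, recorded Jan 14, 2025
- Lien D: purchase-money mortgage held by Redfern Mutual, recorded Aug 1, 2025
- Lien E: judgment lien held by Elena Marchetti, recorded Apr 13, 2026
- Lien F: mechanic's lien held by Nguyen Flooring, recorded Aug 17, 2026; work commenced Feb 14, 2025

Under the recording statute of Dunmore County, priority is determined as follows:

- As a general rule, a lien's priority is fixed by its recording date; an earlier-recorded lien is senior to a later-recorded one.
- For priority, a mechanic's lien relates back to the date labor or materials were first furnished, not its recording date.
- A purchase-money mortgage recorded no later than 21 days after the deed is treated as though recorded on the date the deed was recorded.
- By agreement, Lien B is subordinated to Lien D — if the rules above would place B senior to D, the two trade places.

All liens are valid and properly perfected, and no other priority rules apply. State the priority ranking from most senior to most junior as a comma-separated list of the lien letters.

C, F, A, D, B, E

Effective dates: D was recorded 180 days after the deed — beyond 21 days — so no relation-back applies; F is treated as recorded Feb 14, 2025, the work-commencement date.
Sorted by effective date: C (Jan 14, 2025), F (Feb 14, 2025), A (Mar 24, 2025), B (Jun 19, 2025), D (Aug 1, 2025), E (Apr 13, 2026).
B is senior to D before the subordination, so the two trade places.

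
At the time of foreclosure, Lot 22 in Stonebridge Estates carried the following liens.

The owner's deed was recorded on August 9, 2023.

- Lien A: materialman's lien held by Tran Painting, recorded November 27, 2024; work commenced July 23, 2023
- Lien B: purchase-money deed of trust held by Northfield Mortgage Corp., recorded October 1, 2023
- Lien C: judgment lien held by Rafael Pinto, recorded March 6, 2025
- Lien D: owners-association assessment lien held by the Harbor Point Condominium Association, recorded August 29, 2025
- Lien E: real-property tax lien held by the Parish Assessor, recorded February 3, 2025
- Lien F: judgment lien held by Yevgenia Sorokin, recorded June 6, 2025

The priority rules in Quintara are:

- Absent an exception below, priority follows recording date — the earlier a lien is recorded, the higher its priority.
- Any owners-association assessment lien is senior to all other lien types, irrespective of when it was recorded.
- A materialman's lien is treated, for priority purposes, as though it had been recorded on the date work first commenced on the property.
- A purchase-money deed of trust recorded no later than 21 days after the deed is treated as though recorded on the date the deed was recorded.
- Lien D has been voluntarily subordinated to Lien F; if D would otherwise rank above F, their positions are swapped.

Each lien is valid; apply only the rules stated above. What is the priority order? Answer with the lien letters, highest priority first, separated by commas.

F, A, B, E, C, D

Effective dates: A relates back to July 23, 2023 (work commenced); B was recorded 53 days after the deed — beyond 21 days — so no relation-back applies.
D is an owners-association assessment lien and takes priority over every other lien.
Remaining liens by effective date: A (July 23, 2023), B (October 1, 2023), E (February 3, 2025), C (March 6, 2025), F (June 6, 2025).
D is senior to F before the subordination, so the two trade places.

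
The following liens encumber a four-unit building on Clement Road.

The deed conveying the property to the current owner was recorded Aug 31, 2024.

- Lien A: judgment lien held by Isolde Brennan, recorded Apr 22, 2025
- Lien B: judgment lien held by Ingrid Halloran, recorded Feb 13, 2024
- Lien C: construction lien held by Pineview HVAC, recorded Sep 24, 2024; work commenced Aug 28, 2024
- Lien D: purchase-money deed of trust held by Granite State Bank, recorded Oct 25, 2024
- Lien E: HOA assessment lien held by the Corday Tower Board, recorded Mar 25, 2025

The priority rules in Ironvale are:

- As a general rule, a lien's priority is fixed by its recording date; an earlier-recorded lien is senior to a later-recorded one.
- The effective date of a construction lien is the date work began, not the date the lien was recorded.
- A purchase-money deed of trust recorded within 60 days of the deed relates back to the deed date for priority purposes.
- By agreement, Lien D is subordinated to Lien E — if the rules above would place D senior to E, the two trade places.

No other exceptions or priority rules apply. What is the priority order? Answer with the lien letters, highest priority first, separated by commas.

Effective dates after the stated exceptions: C's effective date is Aug 28, 2024, when work began; D relates back to the deed date Aug 31, 2024.
By effective date: B (Feb 13, 2024), C (Aug 28, 2024), D (Aug 31, 2024), E (Mar 25, 2025), A (Apr 22, 2025).
The subordination applies — D was senior to E — so D and E swap.

B, C, E, D, A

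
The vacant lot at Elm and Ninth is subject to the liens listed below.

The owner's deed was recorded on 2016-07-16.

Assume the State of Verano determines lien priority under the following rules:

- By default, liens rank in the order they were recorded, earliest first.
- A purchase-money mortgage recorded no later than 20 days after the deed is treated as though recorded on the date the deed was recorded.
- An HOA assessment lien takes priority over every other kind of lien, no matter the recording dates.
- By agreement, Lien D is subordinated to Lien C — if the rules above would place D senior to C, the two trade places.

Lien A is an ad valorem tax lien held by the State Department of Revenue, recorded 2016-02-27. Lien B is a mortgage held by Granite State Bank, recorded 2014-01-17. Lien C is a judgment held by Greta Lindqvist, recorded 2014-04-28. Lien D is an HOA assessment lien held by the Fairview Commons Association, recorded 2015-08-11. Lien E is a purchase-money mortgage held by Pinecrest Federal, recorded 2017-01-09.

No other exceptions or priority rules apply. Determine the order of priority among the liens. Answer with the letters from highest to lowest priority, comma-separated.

C, B, D, A, E

First, effective dates: E was recorded 177 days after the deed, outside the 20-day window, so it keeps its recording date.
As an HOA assessment lien, D is senior to every other lien.
Ordering the rest by effective date: B (2014-01-17), C (2014-04-28), A (2016-02-27), E (2017-01-09).
D is senior to C before the subordination, so the two trade places.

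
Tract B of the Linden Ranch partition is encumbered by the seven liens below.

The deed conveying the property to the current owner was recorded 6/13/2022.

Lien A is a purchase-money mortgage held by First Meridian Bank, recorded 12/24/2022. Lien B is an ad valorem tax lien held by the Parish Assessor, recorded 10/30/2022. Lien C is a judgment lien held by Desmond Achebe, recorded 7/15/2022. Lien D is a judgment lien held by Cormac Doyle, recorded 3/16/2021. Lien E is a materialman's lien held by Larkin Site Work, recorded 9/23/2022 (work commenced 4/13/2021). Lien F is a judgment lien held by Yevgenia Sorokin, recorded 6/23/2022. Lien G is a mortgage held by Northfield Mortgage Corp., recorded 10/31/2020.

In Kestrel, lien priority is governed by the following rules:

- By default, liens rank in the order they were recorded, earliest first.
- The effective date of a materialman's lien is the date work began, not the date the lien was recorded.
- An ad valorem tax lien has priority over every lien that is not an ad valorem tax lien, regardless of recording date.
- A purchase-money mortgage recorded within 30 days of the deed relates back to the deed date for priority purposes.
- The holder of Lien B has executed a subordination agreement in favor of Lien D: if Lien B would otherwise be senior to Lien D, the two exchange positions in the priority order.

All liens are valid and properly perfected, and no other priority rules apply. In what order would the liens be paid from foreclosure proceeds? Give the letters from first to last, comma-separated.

D, G, B, E, F, C, A

Effective dates after the stated exceptions: A was recorded 194 days after the deed — beyond 30 days — so no relation-back applies; E's effective date is 4/13/2021, when work began.
B is an ad valorem tax lien, so it outranks all other liens regardless of date.
Among the remaining liens, by effective date: G (10/31/2020), D (3/16/2021), E (4/13/2021), F (6/23/2022), C (7/15/2022), A (12/24/2022).
Because B would otherwise rank above D, the subordination swaps them.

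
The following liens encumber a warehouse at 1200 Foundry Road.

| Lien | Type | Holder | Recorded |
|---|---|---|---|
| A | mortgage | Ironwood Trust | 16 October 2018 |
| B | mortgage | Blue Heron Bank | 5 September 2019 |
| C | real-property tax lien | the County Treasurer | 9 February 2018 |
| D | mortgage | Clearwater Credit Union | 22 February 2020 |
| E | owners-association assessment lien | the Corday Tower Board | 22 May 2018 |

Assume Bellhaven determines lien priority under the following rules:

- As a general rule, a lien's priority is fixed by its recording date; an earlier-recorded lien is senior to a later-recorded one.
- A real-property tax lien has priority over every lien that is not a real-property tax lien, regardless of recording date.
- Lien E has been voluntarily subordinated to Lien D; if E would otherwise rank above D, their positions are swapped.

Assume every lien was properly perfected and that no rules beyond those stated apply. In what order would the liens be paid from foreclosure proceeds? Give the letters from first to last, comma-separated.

C, D, A, B, E

C, as a real-property tax lien, has superpriority and ranks first.
Remaining liens by effective date: E (22 May 2018), A (16 October 2018), B (5 September 2019), D (22 February 2020).
Because E would otherwise rank above D, the subordination swaps them.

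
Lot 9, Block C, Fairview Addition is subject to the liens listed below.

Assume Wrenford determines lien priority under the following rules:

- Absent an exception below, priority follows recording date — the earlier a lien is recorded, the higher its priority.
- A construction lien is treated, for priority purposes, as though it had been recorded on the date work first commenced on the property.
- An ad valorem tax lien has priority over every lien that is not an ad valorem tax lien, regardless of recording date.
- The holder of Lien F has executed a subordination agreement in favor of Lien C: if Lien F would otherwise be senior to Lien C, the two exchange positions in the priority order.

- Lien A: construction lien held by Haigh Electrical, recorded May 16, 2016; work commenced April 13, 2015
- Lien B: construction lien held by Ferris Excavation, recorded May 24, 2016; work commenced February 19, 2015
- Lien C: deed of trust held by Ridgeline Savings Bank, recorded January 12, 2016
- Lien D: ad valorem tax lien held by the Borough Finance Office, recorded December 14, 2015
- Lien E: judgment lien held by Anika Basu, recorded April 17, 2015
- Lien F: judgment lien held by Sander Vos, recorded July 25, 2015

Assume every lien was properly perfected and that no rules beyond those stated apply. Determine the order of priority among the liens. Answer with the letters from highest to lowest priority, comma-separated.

D, B, A, E, C, F

Adjusting effective dates: A is treated as recorded April 13, 2015, the work-commencement date; B is treated as recorded February 19, 2015, the work-commencement date.
D is an ad valorem tax lien, so it outranks all other liens regardless of date.
The other liens, earliest effective date first: B (February 19, 2015), A (April 13, 2015), E (April 17, 2015), F (July 25, 2015), C (January 12, 2016).
F would otherwise be senior to C, so under the subordination agreement F and C exchange positions.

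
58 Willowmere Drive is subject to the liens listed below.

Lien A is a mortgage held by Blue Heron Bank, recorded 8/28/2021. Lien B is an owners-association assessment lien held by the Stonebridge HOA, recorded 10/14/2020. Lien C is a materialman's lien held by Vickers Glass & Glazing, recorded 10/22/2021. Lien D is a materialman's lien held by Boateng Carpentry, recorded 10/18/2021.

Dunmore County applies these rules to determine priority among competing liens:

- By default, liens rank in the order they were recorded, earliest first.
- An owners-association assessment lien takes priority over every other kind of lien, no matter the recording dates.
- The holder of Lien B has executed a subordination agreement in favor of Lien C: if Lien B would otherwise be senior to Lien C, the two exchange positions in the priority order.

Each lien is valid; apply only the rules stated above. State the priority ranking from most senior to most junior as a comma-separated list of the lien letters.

As an owners-association assessment lien, B is senior to every other lien.
The other liens, earliest effective date first: A (8/28/2021), D (10/18/2021), C (10/22/2021).
The subordination applies — B was senior to C — so B and C swap.

C, A, D, B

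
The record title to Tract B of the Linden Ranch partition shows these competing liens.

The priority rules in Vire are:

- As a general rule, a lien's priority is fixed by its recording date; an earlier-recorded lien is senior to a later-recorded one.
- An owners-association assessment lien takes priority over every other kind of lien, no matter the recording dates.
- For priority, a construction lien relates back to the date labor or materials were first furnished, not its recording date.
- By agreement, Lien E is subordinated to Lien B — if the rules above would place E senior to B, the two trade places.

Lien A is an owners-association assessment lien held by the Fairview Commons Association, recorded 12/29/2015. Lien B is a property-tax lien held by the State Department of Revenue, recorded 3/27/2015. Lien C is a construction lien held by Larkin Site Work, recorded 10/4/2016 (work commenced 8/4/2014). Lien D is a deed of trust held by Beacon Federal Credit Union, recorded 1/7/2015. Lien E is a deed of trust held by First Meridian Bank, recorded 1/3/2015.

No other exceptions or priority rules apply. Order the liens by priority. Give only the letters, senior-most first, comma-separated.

A, C, B, D, E

First, effective dates: C's effective date is 8/4/2014, when work began.
A, as an owners-association assessment lien, has superpriority and ranks first.
Remaining liens by effective date: C (8/4/2014), E (1/3/2015), D (1/7/2015), B (3/27/2015).
The subordination applies — E was senior to B — so E and B swap.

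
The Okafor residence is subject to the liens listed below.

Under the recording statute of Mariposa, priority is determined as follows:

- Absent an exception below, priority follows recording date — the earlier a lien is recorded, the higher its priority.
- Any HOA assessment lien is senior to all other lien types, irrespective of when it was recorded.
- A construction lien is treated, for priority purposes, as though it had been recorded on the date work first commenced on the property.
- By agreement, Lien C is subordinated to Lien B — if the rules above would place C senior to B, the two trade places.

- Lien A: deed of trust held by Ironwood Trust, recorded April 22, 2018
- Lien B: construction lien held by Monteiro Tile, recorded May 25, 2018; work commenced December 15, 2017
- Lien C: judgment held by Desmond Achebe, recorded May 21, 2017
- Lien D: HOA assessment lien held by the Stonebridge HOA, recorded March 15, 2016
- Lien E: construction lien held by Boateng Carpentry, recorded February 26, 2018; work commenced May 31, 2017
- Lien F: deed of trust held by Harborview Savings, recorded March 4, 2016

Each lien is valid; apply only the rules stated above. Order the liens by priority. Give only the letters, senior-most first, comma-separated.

Effective dates after the stated exceptions: B's effective date is December 15, 2017, when work began; E is treated as recorded May 31, 2017, the work-commencement date.
D, as an HOA assessment lien, has superpriority and ranks first.
The other liens, earliest effective date first: F (March 4, 2016), C (May 21, 2017), E (May 31, 2017), B (December 15, 2017), A (April 22, 2018).
C would otherwise be senior to B, so under the subordination agreement C and B exchange positions.

D, F, B, E, C, A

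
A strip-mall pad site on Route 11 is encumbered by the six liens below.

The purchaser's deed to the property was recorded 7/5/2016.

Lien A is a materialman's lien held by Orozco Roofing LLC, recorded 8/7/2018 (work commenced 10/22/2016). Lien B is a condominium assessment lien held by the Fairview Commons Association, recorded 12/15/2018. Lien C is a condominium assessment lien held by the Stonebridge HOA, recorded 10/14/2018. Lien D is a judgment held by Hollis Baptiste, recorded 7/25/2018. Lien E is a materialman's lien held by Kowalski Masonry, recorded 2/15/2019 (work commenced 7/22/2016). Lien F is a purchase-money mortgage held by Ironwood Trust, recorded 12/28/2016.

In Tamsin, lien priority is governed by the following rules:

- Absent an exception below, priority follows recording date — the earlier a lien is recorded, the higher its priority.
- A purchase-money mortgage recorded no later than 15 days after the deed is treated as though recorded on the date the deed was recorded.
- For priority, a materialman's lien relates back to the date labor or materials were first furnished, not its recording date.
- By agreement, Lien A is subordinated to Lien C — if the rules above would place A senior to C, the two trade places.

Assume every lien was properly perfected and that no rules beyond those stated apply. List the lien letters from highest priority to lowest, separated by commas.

E, C, F, D, A, B

First, effective dates: A is treated as recorded 10/22/2016, the work-commencement date; E relates back to 7/22/2016 (work commenced); F was recorded 176 days after the deed, outside the 15-day window, so it keeps its recording date.
By effective date: E (7/22/2016), A (10/22/2016), F (12/28/2016), D (7/25/2018), C (10/14/2018), B (12/15/2018).
Because A would otherwise rank above C, the subordination swaps them.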